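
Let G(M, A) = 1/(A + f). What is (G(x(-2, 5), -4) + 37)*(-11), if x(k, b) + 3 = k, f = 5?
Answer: -418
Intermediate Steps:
x(k, b) = -3 + k
G(M, A) = 1/(5 + A) (G(M, A) = 1/(A + 5) = 1/(5 + A))
(G(x(-2, 5), -4) + 37)*(-11) = (1/(5 - 4) + 37)*(-11) = (1/1 + 37)*(-11) = (1 + 37)*(-11) = 38*(-11) = -418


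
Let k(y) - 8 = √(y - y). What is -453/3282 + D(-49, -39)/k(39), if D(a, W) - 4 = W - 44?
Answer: -43817/4376 ≈ -10.013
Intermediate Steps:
k(y) = 8 (k(y) = 8 + √(y - y) = 8 + √0 = 8 + 0 = 8)
D(a, W) = -40 + W (D(a, W) = 4 + (W - 44) = 4 + (-44 + W) = -40 + W)
-453/3282 + D(-49, -39)/k(39) = -453/3282 + (-40 - 39)/8 = -453*1/3282 - 79*⅛ = -151/1094 - 79/8 = -43817/4376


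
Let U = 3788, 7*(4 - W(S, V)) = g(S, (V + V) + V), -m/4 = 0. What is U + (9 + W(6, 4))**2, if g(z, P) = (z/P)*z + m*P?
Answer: 193356/49 ≈ 3946.0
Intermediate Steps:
m = 0 (m = -4*0 = 0)
g(z, P) = z**2/P (g(z, P) = (z/P)*z + 0*P = z**2/P + 0 = z**2/P)
W(S, V) = 4 - S**2/(21*V) (W(S, V) = 4 - S**2/(7*((V + V) + V)) = 4 - S**2/(7*(2*V + V)) = 4 - S**2/(7*(3*V)) = 4 - 1/(3*V)*S**2/7 = 4 - S**2/(21*V))
U + (9 + W(6, 4))**2 = 3788 + (9 + (4 - 1/21*6**2/4))**2 = 3788 + (9 + (4 - 1/21*36*1/4))**2 = 3788 + (9 + (4 - 3/7))**2 = 3788 + (9 + 25/7)**2 = 3788 + (88/7)**2 = 3788 + 7744/49 = 193356/49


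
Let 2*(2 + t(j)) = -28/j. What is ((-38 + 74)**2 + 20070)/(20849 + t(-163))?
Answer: 3482658/3398075 ≈ 1.0249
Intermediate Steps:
t(j) = -2 - 14/j (t(j) = -2 + (-28/j)/2 = -2 - 14/j)
((-38 + 74)**2 + 20070)/(20849 + t(-163)) = ((-38 + 74)**2 + 20070)/(20849 + (-2 - 14/(-163))) = (36**2 + 20070)/(20849 + (-2 - 14*(-1/163))) = (1296 + 20070)/(20849 + (-2 + 14/163)) = 21366/(20849 - 312/163) = 21366/(3398075/163) = 21366*(163/3398075) = 3482658/3398075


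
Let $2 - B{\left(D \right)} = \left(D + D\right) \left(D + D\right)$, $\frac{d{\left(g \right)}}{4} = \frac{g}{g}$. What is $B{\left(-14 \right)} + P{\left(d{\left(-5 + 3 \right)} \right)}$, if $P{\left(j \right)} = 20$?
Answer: $-762$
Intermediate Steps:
$d{\left(g \right)} = 4$ ($d{\left(g \right)} = 4 \frac{g}{g} = 4 \cdot 1 = 4$)
$B{\left(D \right)} = 2 - 4 D^{2}$ ($B{\left(D \right)} = 2 - \left(D + D\right) \left(D + D\right) = 2 - 2 D 2 D = 2 - 4 D^{2}$)
$B{\left(-14 \right)} + P{\left(d{\left(-5 + 3 \right)} \right)} = \left(2 - 4 \left(-14\right)^{2}\right) + 20 = \left(2 - 784\right) + 20 = -782 + 20 = -762$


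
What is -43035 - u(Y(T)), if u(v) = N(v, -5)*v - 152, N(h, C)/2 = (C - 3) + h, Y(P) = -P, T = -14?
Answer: -43051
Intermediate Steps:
N(h, C) = -6 + 2*C + 2*h (N(h, C) = 2*((C - 3) + h) = 2*((-3 + C) + h) = 2*(-3 + C + h) = -6 + 2*C + 2*h)
u(v) = -152 + v*(-16 + 2*v) (u(v) = (-6 + 2*(-5) + 2*v)*v - 152 = (-6 - 10 + 2*v)*v - 152 = (-16 + 2*v)*v - 152 = v*(-16 + 2*v) - 152 = -152 + v*(-16 + 2*v))
-43035 - u(Y(T)) = -43035 - (-152 + 2*(-1*(-14))*(-8 - 1*(-14))) = -43035 - (-152 + 2*14*(-8 + 14)) = -43035 - (-152 + 2*14*6) = -43035 - (-152 + 168) = -43035 - 1*16 = -43035 - 16 = -43051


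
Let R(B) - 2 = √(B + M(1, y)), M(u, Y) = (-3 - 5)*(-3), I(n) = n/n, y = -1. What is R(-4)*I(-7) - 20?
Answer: -18 + 2*√5 ≈ -13.528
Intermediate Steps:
I(n) = 1
M(u, Y) = 24 (M(u, Y) = -8*(-3) = 24)
R(B) = 2 + √(24 + B) (R(B) = 2 + √(B + 24) = 2 + √(24 + B))
R(-4)*I(-7) - 20 = (2 + √(24 - 4))*1 - 20 = (2 + √20)*1 - 20 = (2 + 2*√5)*1 - 20 = (2 + 2*√5) - 20 = -18 + 2*√5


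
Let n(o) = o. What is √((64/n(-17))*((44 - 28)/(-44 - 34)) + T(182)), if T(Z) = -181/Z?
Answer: I*√19148766/9282 ≈ 0.47144*I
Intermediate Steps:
√((64/n(-17))*((44 - 28)/(-44 - 34)) + T(182)) = √((64/(-17))*((44 - 28)/(-44 - 34)) - 181/182) = √((64*(-1/17))*(16/(-78)) - 181*1/182) = √(-1024*(-1)/(17*78) - 181/182) = √(-64/17*(-8/39) - 181/182) = √(512/663 - 181/182) = √(-2063/9282) = I*√19148766/9282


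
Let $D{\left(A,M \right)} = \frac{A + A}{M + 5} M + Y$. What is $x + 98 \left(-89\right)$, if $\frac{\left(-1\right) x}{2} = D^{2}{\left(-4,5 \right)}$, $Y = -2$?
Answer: $-8794$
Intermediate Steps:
$D{\left(A,M \right)} = -2 + \frac{2 A M}{5 + M}$ ($D{\left(A,M \right)} = \frac{A + A}{M + 5} M - 2 = \frac{2 A}{5 + M} M - 2 = \frac{2 A M}{5 + M} - 2 = -2 + \frac{2 A M}{5 + M}$)
$x = -72$ ($x = - 2 \left(\frac{2 \left(-5 - 5 - 20\right)}{5 + 5}\right)^{2} = - 2 \left(\frac{2 \left(-5 - 5 - 20\right)}{10}\right)^{2} = - 2 \left(2 \cdot \frac{1}{10} \left(-30\right)\right)^{2} = - 2 \left(-6\right)^{2} = \left(-2\right) 36 = -72$)
$x + 98 \left(-89\right) = -72 + 98 \left(-89\right) = -72 - 8722 = -8794$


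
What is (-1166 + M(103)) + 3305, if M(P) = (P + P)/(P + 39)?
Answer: 151972/71 ≈ 2140.4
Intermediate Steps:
M(P) = 2*P/(39 + P) (M(P) = (2*P)/(39 + P) = 2*P/(39 + P))
(-1166 + M(103)) + 3305 = (-1166 + 2*103/(39 + 103)) + 3305 = (-1166 + 2*103/142) + 3305 = (-1166 + 2*103*(1/142)) + 3305 = (-1166 + 103/71) + 3305 = -82683/71 + 3305 = 151972/71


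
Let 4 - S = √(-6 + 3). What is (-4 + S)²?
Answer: -3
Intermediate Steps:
S = 4 - I*√3 (S = 4 - √(-6 + 3) = 4 - √(-3) = 4 - I*√3 ≈ 4.0 - 1.732*I)
(-4 + S)² = (-4 + (4 - I*√3))² = (-I*√3)² = -3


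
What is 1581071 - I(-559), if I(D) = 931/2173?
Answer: 3435666352/2173 ≈ 1.5811e+6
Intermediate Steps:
I(D) = 931/2173 (I(D) = 931*(1/2173) = 931/2173)
1581071 - I(-559) = 1581071 - 1*931/2173 = 1581071 - 931/2173 = 3435666352/2173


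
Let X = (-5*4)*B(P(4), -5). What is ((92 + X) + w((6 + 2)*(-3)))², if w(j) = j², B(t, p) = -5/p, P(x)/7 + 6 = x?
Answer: 419904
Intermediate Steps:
P(x) = -42 + 7*x
X = -20 (X = (-5*4)*(-5/(-5)) = -(-100)*(-1)/5 = -20*1 = -20)
((92 + X) + w((6 + 2)*(-3)))² = ((92 - 20) + ((6 + 2)*(-3))²)² = (72 + (8*(-3))²)² = (72 + (-24)²)² = (72 + 576)² = 648² = 419904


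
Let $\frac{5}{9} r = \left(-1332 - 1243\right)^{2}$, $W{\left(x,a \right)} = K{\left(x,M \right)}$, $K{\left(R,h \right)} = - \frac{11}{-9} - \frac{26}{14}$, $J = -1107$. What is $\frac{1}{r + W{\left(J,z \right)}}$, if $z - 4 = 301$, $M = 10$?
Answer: $\frac{63}{751912835} \approx 8.3786 \cdot 10^{-8}$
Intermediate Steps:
$z = 305$ ($z = 4 + 301 = 305$)
$K{\left(R,h \right)} = - \frac{40}{63}$ ($K{\left(R,h \right)} = \left(-11\right) \left(- \frac{1}{9}\right) - \frac{13}{7} = \frac{11}{9} - \frac{13}{7} = - \frac{40}{63}$)
$W{\left(x,a \right)} = - \frac{40}{63}$
$r = 11935125$ ($r = \frac{9 \left(-1332 - 1243\right)^{2}}{5} = \frac{9 \left(-2575\right)^{2}}{5} = \frac{9}{5} \cdot 6630625 = 11935125$)
$\frac{1}{r + W{\left(J,z \right)}} = \frac{1}{11935125 - \frac{40}{63}} = \frac{1}{\frac{751912835}{63}} = \frac{63}{751912835}$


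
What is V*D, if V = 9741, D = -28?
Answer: -272748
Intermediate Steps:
V*D = 9741*(-28) = -272748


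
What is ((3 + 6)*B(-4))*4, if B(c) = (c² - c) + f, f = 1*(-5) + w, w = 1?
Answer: 576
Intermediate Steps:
f = -4 (f = 1*(-5) + 1 = -5 + 1 = -4)
B(c) = -4 + c² - c (B(c) = (c² - c) - 4 = -4 + c² - c)
((3 + 6)*B(-4))*4 = ((3 + 6)*(-4 + (-4)² - 1*(-4)))*4 = (9*(-4 + 16 + 4))*4 = (9*16)*4 = 144*4 = 576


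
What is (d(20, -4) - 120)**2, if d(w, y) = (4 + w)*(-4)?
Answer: 46656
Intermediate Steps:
d(w, y) = -16 - 4*w
(d(20, -4) - 120)**2 = ((-16 - 4*20) - 120)**2 = ((-16 - 80) - 120)**2 = (-96 - 120)**2 = (-216)**2 = 46656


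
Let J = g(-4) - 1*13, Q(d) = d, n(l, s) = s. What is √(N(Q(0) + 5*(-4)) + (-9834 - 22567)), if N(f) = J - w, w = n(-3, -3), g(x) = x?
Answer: I*√32415 ≈ 180.04*I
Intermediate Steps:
w = -3
J = -17 (J = -4 - 1*13 = -4 - 13 = -17)
N(f) = -14 (N(f) = -17 - 1*(-3) = -17 + 3 = -14)
√(N(Q(0) + 5*(-4)) + (-9834 - 22567)) = √(-14 + (-9834 - 22567)) = √(-14 - 32401) = √(-32415) = I*√32415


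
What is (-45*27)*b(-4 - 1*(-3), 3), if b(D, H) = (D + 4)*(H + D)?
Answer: -7290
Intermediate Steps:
b(D, H) = (4 + D)*(D + H)
(-45*27)*b(-4 - 1*(-3), 3) = (-45*27)*((-4 - 1*(-3))² + 4*(-4 - 1*(-3)) + 4*3 + (-4 - 1*(-3))*3) = -1215*((-4 + 3)² + 4*(-4 + 3) + 12 + (-4 + 3)*3) = -1215*((-1)² + 4*(-1) + 12 - 1*3) = -1215*(1 - 4 + 12 - 3) = -1215*6 = -7290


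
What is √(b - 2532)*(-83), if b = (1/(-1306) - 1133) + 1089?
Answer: -83*I*√4393719642/1306 ≈ -4212.6*I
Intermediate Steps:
b = -57465/1306 (b = (-1/1306 - 1133) + 1089 = -1479699/1306 + 1089 = -57465/1306 ≈ -44.001)
√(b - 2532)*(-83) = √(-57465/1306 - 2532)*(-83) = √(-3364257/1306)*(-83) = (I*√4393719642/1306)*(-83) = -83*I*√4393719642/1306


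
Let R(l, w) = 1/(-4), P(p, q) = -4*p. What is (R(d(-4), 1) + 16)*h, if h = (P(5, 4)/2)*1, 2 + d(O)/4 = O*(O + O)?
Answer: -315/2 ≈ -157.50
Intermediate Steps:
d(O) = -8 + 8*O² (d(O) = -8 + 4*(O*(O + O)) = -8 + 4*(O*(2*O)) = -8 + 4*(2*O²) = -8 + 8*O²)
R(l, w) = -¼
h = -10 (h = (-4*5/2)*1 = -20*½*1 = -10*1 = -10)
(R(d(-4), 1) + 16)*h = (-¼ + 16)*(-10) = (63/4)*(-10) = -315/2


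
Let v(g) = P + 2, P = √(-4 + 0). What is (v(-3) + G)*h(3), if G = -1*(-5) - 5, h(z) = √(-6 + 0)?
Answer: 2*√6*(-1 + I) ≈ -4.899 + 4.899*I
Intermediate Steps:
P = 2*I (P = √(-4) = 2*I ≈ 2.0*I)
h(z) = I*√6 (h(z) = √(-6) = I*√6)
v(g) = 2 + 2*I (v(g) = 2*I + 2 = 2 + 2*I)
G = 0 (G = 5 - 5 = 0)
(v(-3) + G)*h(3) = ((2 + 2*I) + 0)*(I*√6) = (2 + 2*I)*(I*√6) = I*√6*(2 + 2*I)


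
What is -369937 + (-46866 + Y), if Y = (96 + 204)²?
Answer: -326803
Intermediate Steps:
Y = 90000 (Y = 300² = 90000)
-369937 + (-46866 + Y) = -369937 + (-46866 + 90000) = -369937 + 43134 = -326803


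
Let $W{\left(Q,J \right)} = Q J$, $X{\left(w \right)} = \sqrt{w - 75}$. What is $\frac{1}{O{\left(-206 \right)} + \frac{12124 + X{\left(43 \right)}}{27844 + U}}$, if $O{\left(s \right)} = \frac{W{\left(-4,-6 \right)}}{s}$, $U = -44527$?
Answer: $- \frac{103743029743}{87479525188} + \frac{58996649 i \sqrt{2}}{174959050376} \approx -1.1859 + 0.00047688 i$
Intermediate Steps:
$X{\left(w \right)} = \sqrt{-75 + w}$
$W{\left(Q,J \right)} = J Q$
$O{\left(s \right)} = \frac{24}{s}$ ($O{\left(s \right)} = \frac{\left(-6\right) \left(-4\right)}{s} = \frac{24}{s}$)
$\frac{1}{O{\left(-206 \right)} + \frac{12124 + X{\left(43 \right)}}{27844 + U}} = \frac{1}{\frac{24}{-206} + \frac{12124 + \sqrt{-75 + 43}}{27844 - 44527}} = \frac{1}{24 \left(- \frac{1}{206}\right) + \frac{12124 + \sqrt{-32}}{-16683}} = \frac{1}{- \frac{12}{103} + \left(12124 + 4 i \sqrt{2}\right) \left(- \frac{1}{16683}\right)} = \frac{1}{- \frac{12}{103} - \left(\frac{12124}{16683} + \frac{4 i \sqrt{2}}{16683}\right)} = \frac{1}{- \frac{1448968}{1718349} - \frac{4 i \sqrt{2}}{16683}}$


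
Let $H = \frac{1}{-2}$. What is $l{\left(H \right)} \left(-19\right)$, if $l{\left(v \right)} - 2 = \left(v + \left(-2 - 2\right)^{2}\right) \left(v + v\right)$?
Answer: $\frac{513}{2} \approx 256.5$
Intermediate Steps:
$H = - \frac{1}{2} \approx -0.5$
$l{\left(v \right)} = 2 + 2 v \left(16 + v\right)$ ($l{\left(v \right)} = 2 + \left(v + \left(-2 - 2\right)^{2}\right) \left(v + v\right) = 2 + \left(v + \left(-4\right)^{2}\right) 2 v = 2 + \left(v + 16\right) 2 v = 2 + \left(16 + v\right) 2 v = 2 + 2 v \left(16 + v\right)$)
$l{\left(H \right)} \left(-19\right) = \left(2 + 2 \left(- \frac{1}{2}\right)^{2} + 32 \left(- \frac{1}{2}\right)\right) \left(-19\right) = \left(2 + 2 \cdot \frac{1}{4} - 16\right) \left(-19\right) = \left(2 + \frac{1}{2} - 16\right) \left(-19\right) = \left(- \frac{27}{2}\right) \left(-19\right) = \frac{513}{2}$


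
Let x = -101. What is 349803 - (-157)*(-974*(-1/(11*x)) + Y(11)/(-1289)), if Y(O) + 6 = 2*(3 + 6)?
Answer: 500746326011/1432079 ≈ 3.4966e+5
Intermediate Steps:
Y(O) = 12 (Y(O) = -6 + 2*(3 + 6) = -6 + 2*9 = -6 + 18 = 12)
349803 - (-157)*(-974*(-1/(11*x)) + Y(11)/(-1289)) = 349803 - (-157)*(-974/((-101*(-11))) + 12/(-1289)) = 349803 - (-157)*(-974/1111 + 12*(-1/1289)) = 349803 - (-157)*(-974*1/1111 - 12/1289) = 349803 - (-157)*(-974/1111 - 12/1289) = 349803 - (-157)*(-1268818)/1432079 = 349803 - 1*199204426/1432079 = 349803 - 199204426/1432079 = 500746326011/1432079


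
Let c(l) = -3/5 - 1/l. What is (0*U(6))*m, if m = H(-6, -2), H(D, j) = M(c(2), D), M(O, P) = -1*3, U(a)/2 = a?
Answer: 0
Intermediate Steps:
U(a) = 2*a
c(l) = -3/5 - 1/l (c(l) = -3*1/5 - 1/l = -3/5 - 1/l)
M(O, P) = -3
H(D, j) = -3
m = -3
(0*U(6))*m = (0*(2*6))*(-3) = (0*12)*(-3) = 0*(-3) = 0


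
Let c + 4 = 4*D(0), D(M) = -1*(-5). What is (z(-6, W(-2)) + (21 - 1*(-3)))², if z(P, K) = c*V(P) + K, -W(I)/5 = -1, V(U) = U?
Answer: 4489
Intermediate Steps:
W(I) = 5 (W(I) = -5*(-1) = 5)
D(M) = 5
c = 16 (c = -4 + 4*5 = -4 + 20 = 16)
z(P, K) = K + 16*P (z(P, K) = 16*P + K = K + 16*P)
(z(-6, W(-2)) + (21 - 1*(-3)))² = ((5 + 16*(-6)) + (21 - 1*(-3)))² = ((5 - 96) + (21 + 3))² = (-91 + 24)² = (-67)² = 4489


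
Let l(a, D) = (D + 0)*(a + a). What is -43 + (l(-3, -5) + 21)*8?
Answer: 365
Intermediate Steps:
l(a, D) = 2*D*a (l(a, D) = D*(2*a) = 2*D*a)
-43 + (l(-3, -5) + 21)*8 = -43 + (2*(-5)*(-3) + 21)*8 = -43 + (30 + 21)*8 = -43 + 51*8 = -43 + 408 = 365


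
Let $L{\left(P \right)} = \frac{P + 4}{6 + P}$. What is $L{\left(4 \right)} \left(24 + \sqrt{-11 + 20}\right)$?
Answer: $\frac{108}{5} \approx 21.6$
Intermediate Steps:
$L{\left(P \right)} = \frac{4 + P}{6 + P}$
$L{\left(4 \right)} \left(24 + \sqrt{-11 + 20}\right) = \frac{4 + 4}{6 + 4} \left(24 + \sqrt{-11 + 20}\right) = \frac{1}{10} \cdot 8 \left(24 + \sqrt{9}\right) = \frac{1}{10} \cdot 8 \left(24 + 3\right) = \frac{4}{5} \cdot 27 = \frac{108}{5}$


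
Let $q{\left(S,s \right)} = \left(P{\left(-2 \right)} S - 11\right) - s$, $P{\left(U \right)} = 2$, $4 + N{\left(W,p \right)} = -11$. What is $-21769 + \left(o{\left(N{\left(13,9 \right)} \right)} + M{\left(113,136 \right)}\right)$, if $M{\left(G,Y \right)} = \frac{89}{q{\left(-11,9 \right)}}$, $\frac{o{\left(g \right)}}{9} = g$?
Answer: $- \frac{920057}{42} \approx -21906.0$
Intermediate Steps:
$N{\left(W,p \right)} = -15$ ($N{\left(W,p \right)} = -4 - 11 = -15$)
$o{\left(g \right)} = 9 g$
$q{\left(S,s \right)} = -11 - s + 2 S$ ($q{\left(S,s \right)} = \left(2 S - 11\right) - s = \left(-11 + 2 S\right) - s = -11 - s + 2 S$)
$M{\left(G,Y \right)} = - \frac{89}{42}$ ($M{\left(G,Y \right)} = \frac{89}{-11 - 9 + 2 \left(-11\right)} = \frac{89}{-11 - 9 - 22} = \frac{89}{-42} = 89 \left(- \frac{1}{42}\right) = - \frac{89}{42}$)
$-21769 + \left(o{\left(N{\left(13,9 \right)} \right)} + M{\left(113,136 \right)}\right) = -21769 + \left(9 \left(-15\right) - \frac{89}{42}\right) = -21769 - \frac{5759}{42} = - \frac{920057}{42}$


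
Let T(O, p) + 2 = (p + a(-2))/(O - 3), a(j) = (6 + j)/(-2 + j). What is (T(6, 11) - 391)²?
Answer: 1366561/9 ≈ 1.5184e+5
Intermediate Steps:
a(j) = (6 + j)/(-2 + j)
T(O, p) = -2 + (-1 + p)/(-3 + O) (T(O, p) = -2 + (p + (6 - 2)/(-2 - 2))/(O - 3) = -2 + (p + 4/(-4))/(-3 + O) = -2 + (p - ¼*4)/(-3 + O) = -2 + (p - 1)/(-3 + O) = -2 + (-1 + p)/(-3 + O))
(T(6, 11) - 391)² = ((5 + 11 - 2*6)/(-3 + 6) - 391)² = ((5 + 11 - 12)/3 - 391)² = ((⅓)*4 - 391)² = (4/3 - 391)² = (-1169/3)² = 1366561/9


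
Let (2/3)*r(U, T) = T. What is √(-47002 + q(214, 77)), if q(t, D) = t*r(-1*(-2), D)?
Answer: I*√22285 ≈ 149.28*I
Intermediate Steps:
r(U, T) = 3*T/2
q(t, D) = 3*D*t/2 (q(t, D) = t*(3*D/2) = 3*D*t/2)
√(-47002 + q(214, 77)) = √(-47002 + (3/2)*77*214) = √(-47002 + 24717) = √(-22285) = I*√22285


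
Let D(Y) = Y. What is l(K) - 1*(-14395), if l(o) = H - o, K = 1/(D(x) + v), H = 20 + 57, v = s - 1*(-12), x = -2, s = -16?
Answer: 86833/6 ≈ 14472.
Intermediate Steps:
v = -4 (v = -16 - 1*(-12) = -16 + 12 = -4)
H = 77
K = -⅙ (K = 1/(-2 - 4) = 1/(-6) = -⅙ ≈ -0.16667)
l(o) = 77 - o
l(K) - 1*(-14395) = (77 - 1*(-⅙)) - 1*(-14395) = (77 + ⅙) + 14395 = 463/6 + 14395 = 86833/6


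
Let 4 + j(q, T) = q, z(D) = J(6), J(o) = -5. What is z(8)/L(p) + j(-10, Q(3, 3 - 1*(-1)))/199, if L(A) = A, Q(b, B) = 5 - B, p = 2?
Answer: -1023/398 ≈ -2.5704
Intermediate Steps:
z(D) = -5
j(q, T) = -4 + q
z(8)/L(p) + j(-10, Q(3, 3 - 1*(-1)))/199 = -5/2 + (-4 - 10)/199 = -5*½ - 14*1/199 = -5/2 - 14/199 = -1023/398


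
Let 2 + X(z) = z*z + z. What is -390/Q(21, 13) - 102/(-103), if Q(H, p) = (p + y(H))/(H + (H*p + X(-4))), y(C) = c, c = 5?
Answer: -2034974/309 ≈ -6585.7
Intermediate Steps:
X(z) = -2 + z + z² (X(z) = -2 + (z*z + z) = -2 + (z² + z) = -2 + (z + z²) = -2 + z + z²)
y(C) = 5
Q(H, p) = (5 + p)/(10 + H + H*p) (Q(H, p) = (p + 5)/(H + (H*p + (-2 - 4 + (-4)²))) = (5 + p)/(H + (H*p + (-2 - 4 + 16))) = (5 + p)/(H + (H*p + 10)) = (5 + p)/(H + (10 + H*p)) = (5 + p)/(10 + H + H*p))
-390/Q(21, 13) - 102/(-103) = -390*(10 + 21 + 21*13)/(5 + 13) - 102/(-103) = -390/(18/(10 + 21 + 273)) - 102*(-1/103) = -390/(18/304) + 102/103 = -390/((1/304)*18) + 102/103 = -390/9/152 + 102/103 = -390*152/9 + 102/103 = -19760/3 + 102/103 = -2034974/309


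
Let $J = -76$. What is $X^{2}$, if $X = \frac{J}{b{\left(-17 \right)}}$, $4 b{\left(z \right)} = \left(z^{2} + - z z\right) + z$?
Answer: $\frac{92416}{289} \approx 319.78$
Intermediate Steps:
$b{\left(z \right)} = \frac{z}{4}$ ($b{\left(z \right)} = \frac{\left(z^{2} + - z z\right) + z}{4} = \frac{\left(z^{2} - z^{2}\right) + z}{4} = \frac{0 + z}{4} = \frac{z}{4}$)
$X = \frac{304}{17}$ ($X = - \frac{76}{\frac{1}{4} \left(-17\right)} = - \frac{76}{- \frac{17}{4}} = \left(-76\right) \left(- \frac{4}{17}\right) = \frac{304}{17} \approx 17.882$)
$X^{2} = \left(\frac{304}{17}\right)^{2} = \frac{92416}{289}$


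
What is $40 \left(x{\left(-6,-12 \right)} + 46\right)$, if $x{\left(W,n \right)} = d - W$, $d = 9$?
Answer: $2440$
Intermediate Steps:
$x{\left(W,n \right)} = 9 - W$
$40 \left(x{\left(-6,-12 \right)} + 46\right) = 40 \left(\left(9 - -6\right) + 46\right) = 40 \left(\left(9 + 6\right) + 46\right) = 40 \left(15 + 46\right) = 40 \cdot 61 = 2440$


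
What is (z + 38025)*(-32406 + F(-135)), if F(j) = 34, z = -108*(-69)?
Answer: -1472181444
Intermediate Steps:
z = 7452
(z + 38025)*(-32406 + F(-135)) = (7452 + 38025)*(-32406 + 34) = 45477*(-32372) = -1472181444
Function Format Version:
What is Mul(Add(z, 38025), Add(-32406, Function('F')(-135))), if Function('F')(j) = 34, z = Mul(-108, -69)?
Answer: -1472181444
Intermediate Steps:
z = 7452
Mul(Add(z, 38025), Add(-32406, Function('F')(-135))) = Mul(Add(7452, 38025), Add(-32406, 34)) = Mul(45477, -32372) = -1472181444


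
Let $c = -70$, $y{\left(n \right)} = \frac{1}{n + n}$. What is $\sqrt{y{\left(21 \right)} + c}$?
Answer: $\frac{i \sqrt{123438}}{42} \approx 8.3652 i$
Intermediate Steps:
$y{\left(n \right)} = \frac{1}{2 n}$
$\sqrt{y{\left(21 \right)} + c} = \sqrt{\frac{1}{2 \cdot 21} - 70} = \sqrt{\frac{1}{2} \cdot \frac{1}{21} - 70} = \sqrt{\frac{1}{42} - 70} = \sqrt{- \frac{2939}{42}} = \frac{i \sqrt{123438}}{42}$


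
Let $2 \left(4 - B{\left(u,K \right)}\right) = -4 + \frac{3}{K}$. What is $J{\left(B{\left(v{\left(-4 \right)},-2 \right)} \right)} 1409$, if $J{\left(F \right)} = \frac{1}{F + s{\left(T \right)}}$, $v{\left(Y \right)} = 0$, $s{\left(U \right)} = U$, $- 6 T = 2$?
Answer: $\frac{16908}{77} \approx 219.58$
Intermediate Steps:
$T = - \frac{1}{3}$ ($T = \left(- \frac{1}{6}\right) 2 = - \frac{1}{3} \approx -0.33333$)
$B{\left(u,K \right)} = 6 - \frac{3}{2 K}$ ($B{\left(u,K \right)} = 4 - \frac{-4 + \frac{3}{K}}{2} = 4 + \left(2 - \frac{3}{2 K}\right) = 6 - \frac{3}{2 K}$)
$J{\left(F \right)} = \frac{1}{- \frac{1}{3} + F}$ ($J{\left(F \right)} = \frac{1}{F - \frac{1}{3}} = \frac{1}{- \frac{1}{3} + F}$)
$J{\left(B{\left(v{\left(-4 \right)},-2 \right)} \right)} 1409 = \frac{3}{-1 + 3 \left(6 - \frac{3}{2 \left(-2\right)}\right)} 1409 = \frac{3}{-1 + 3 \left(6 - - \frac{3}{4}\right)} 1409 = \frac{3}{-1 + 3 \left(6 + \frac{3}{4}\right)} 1409 = \frac{3}{-1 + 3 \cdot \frac{27}{4}} \cdot 1409 = \frac{3}{-1 + \frac{81}{4}} \cdot 1409 = \frac{3}{\frac{77}{4}} \cdot 1409 = 3 \cdot \frac{4}{77} \cdot 1409 = \frac{12}{77} \cdot 1409 = \frac{16908}{77}$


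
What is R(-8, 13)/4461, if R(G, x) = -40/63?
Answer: -40/281043 ≈ -0.00014233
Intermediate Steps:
R(G, x) = -40/63 (R(G, x) = -40*1/63 = -40/63)
R(-8, 13)/4461 = -40/63/4461 = -40/63*1/4461 = -40/281043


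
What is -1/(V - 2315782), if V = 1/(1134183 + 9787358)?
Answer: 10921541/25291908060061 ≈ 4.3182e-7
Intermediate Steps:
V = 1/10921541 ≈ 9.1562e-8
-1/(V - 2315782) = -1/(1/10921541 - 2315782) = -1/(-25291908060061/10921541) = -1*(-10921541/25291908060061) = 10921541/25291908060061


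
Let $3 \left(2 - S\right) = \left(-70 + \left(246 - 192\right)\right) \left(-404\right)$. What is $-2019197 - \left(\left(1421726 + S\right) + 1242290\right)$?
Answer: $- \frac{14043181}{3} \approx -4.6811 \cdot 10^{6}$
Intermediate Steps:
$S = - \frac{6458}{3}$ ($S = 2 - \frac{\left(-70 + \left(246 - 192\right)\right) \left(-404\right)}{3} = 2 - \frac{\left(-70 + 54\right) \left(-404\right)}{3} = 2 - \frac{\left(-16\right) \left(-404\right)}{3} = 2 - \frac{6464}{3} = - \frac{6458}{3} \approx -2152.7$)
$-2019197 - \left(\left(1421726 + S\right) + 1242290\right) = -2019197 - \left(\left(1421726 - \frac{6458}{3}\right) + 1242290\right) = -2019197 - \left(\frac{4258720}{3} + 1242290\right) = -2019197 - \frac{7985590}{3} = - \frac{14043181}{3}$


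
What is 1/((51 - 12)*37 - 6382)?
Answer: -1/4939 ≈ -0.00020247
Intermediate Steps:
1/((51 - 12)*37 - 6382) = 1/(39*37 - 6382) = 1/(1443 - 6382) = 1/(-4939) = -1/4939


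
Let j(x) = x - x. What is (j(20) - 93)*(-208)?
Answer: 19344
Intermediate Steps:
j(x) = 0
(j(20) - 93)*(-208) = (0 - 93)*(-208) = -93*(-208) = 19344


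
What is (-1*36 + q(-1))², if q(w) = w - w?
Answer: 1296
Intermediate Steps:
q(w) = 0
(-1*36 + q(-1))² = (-1*36 + 0)² = (-36 + 0)² = (-36)² = 1296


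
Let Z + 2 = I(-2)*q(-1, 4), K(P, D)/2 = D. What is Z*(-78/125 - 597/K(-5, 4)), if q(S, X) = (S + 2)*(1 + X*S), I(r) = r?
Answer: -75249/250 ≈ -301.00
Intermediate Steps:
K(P, D) = 2*D
q(S, X) = (1 + S*X)*(2 + S) (q(S, X) = (2 + S)*(1 + S*X) = (1 + S*X)*(2 + S))
Z = 4 (Z = -2 - 2*(2 - 1 + 4*(-1)**2 + 2*(-1)*4) = -2 - 2*(2 - 1 + 4*1 - 8) = -2 - 2*(2 - 1 + 4 - 8) = -2 - 2*(-3) = -2 + 6 = 4)
Z*(-78/125 - 597/K(-5, 4)) = 4*(-78/125 - 597/(2*4)) = 4*(-78*1/125 - 597/8) = 4*(-78/125 - 597*1/8) = 4*(-78/125 - 597/8) = 4*(-75249/1000) = -75249/250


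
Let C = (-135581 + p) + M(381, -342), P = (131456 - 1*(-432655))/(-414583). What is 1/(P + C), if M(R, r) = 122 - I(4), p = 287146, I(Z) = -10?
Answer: 414583/62890433240 ≈ 6.5921e-6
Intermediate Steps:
M(R, r) = 132 (M(R, r) = 122 - 1*(-10) = 122 + 10 = 132)
P = -564111/414583 (P = (131456 + 432655)*(-1/414583) = 564111*(-1/414583) = -564111/414583 ≈ -1.3607)
C = 151697 (C = (-135581 + 287146) + 132 = 151565 + 132 = 151697)
1/(P + C) = 1/(-564111/414583 + 151697) = 1/(62890433240/414583) = 414583/62890433240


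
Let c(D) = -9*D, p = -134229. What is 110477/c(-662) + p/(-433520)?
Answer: 24346862711/1291456080 ≈ 18.852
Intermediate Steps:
110477/c(-662) + p/(-433520) = 110477/((-9*(-662))) - 134229/(-433520) = 110477/5958 - 134229*(-1/433520) = 110477*(1/5958) + 134229/433520 = 110477/5958 + 134229/433520 = 24346862711/1291456080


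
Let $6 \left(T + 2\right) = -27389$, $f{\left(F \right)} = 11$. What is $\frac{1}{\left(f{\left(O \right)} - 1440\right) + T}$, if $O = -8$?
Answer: $- \frac{6}{35975} \approx -0.00016678$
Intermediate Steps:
$T = - \frac{27401}{6}$ ($T = -2 + \frac{1}{6} \left(-27389\right) = -2 - \frac{27389}{6} = - \frac{27401}{6} \approx -4566.8$)
$\frac{1}{\left(f{\left(O \right)} - 1440\right) + T} = \frac{1}{\left(11 - 1440\right) - \frac{27401}{6}} = \frac{1}{-1429 - \frac{27401}{6}} = \frac{1}{- \frac{35975}{6}} = - \frac{6}{35975}$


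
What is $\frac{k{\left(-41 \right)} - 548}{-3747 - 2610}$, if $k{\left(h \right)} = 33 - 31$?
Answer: $\frac{14}{163} \approx 0.08589$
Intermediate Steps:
$k{\left(h \right)} = 2$
$\frac{k{\left(-41 \right)} - 548}{-3747 - 2610} = \frac{2 - 548}{-3747 - 2610} = - \frac{546}{-6357} = \left(-546\right) \left(- \frac{1}{6357}\right) = \frac{14}{163}$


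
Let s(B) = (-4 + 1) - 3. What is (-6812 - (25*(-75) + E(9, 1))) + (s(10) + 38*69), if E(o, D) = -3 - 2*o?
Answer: -2300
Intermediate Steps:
s(B) = -6 (s(B) = -3 - 3 = -6)
(-6812 - (25*(-75) + E(9, 1))) + (s(10) + 38*69) = (-6812 - (25*(-75) + (-3 - 2*9))) + (-6 + 38*69) = (-6812 - (-1875 + (-3 - 18))) + (-6 + 2622) = (-6812 - (-1875 - 21)) + 2616 = (-6812 - 1*(-1896)) + 2616 = (-6812 + 1896) + 2616 = -4916 + 2616 = -2300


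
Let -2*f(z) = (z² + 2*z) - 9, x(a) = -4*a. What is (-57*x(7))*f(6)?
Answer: -31122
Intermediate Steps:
f(z) = 9/2 - z - z²/2 (f(z) = -((z² + 2*z) - 9)/2 = -(-9 + z² + 2*z)/2 = 9/2 - z - z²/2)
(-57*x(7))*f(6) = (-(-228)*7)*(9/2 - 1*6 - ½*6²) = (-57*(-28))*(9/2 - 6 - ½*36) = 1596*(9/2 - 6 - 18) = 1596*(-39/2) = -31122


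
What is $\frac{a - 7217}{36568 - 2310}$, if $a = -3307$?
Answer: $- \frac{5262}{17129} \approx -0.3072$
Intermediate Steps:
$\frac{a - 7217}{36568 - 2310} = \frac{-3307 - 7217}{36568 - 2310} = - \frac{10524}{34258} = \left(-10524\right) \frac{1}{34258} = - \frac{5262}{17129}$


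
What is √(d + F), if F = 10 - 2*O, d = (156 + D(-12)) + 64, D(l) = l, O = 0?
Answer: √218 ≈ 14.765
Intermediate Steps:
d = 208 (d = (156 - 12) + 64 = 144 + 64 = 208)
F = 10 (F = 10 - 2*0 = 10 + 0 = 10)
√(d + F) = √(208 + 10) = √218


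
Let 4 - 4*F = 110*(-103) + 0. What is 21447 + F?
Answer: 48561/2 ≈ 24281.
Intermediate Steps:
F = 5667/2 (F = 1 - (110*(-103) + 0)/4 = 1 - (-11330 + 0)/4 = 1 - ¼*(-11330) = 1 + 5665/2 = 5667/2 ≈ 2833.5)
21447 + F = 21447 + 5667/2 = 48561/2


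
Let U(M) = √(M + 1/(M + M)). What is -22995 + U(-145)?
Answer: -22995 + I*√12194790/290 ≈ -22995.0 + 12.042*I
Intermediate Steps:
U(M) = √(M + 1/(2*M))
-22995 + U(-145) = -22995 + √(2/(-145) + 4*(-145))/2 = -22995 + √(2*(-1/145) - 580)/2 = -22995 + √(-2/145 - 580)/2 = -22995 + √(-84102/145)/2 = -22995 + (I*√12194790/145)/2 = -22995 + I*√12194790/290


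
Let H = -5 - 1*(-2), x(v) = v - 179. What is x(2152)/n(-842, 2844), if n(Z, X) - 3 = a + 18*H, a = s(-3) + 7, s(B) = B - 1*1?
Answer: -1973/48 ≈ -41.104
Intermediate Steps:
s(B) = -1 + B (s(B) = B - 1 = -1 + B)
x(v) = -179 + v
H = -3 (H = -5 + 2 = -3)
a = 3 (a = (-1 - 3) + 7 = -4 + 7 = 3)
n(Z, X) = -48 (n(Z, X) = 3 + (3 + 18*(-3)) = 3 + (3 - 54) = 3 - 51 = -48)
x(2152)/n(-842, 2844) = (-179 + 2152)/(-48) = 1973*(-1/48) = -1973/48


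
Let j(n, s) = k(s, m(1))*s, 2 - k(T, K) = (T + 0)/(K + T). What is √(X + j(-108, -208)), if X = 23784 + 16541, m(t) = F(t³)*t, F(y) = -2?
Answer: √442268085/105 ≈ 200.29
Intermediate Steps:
m(t) = -2*t
X = 40325
k(T, K) = 2 - T/(K + T) (k(T, K) = 2 - (T + 0)/(K + T) = 2 - T/(K + T))
j(n, s) = s*(-4 + s)/(-2 + s) (j(n, s) = ((s + 2*(-2*1))/(-2*1 + s))*s = ((s + 2*(-2))/(-2 + s))*s = ((s - 4)/(-2 + s))*s = ((-4 + s)/(-2 + s))*s = s*(-4 + s)/(-2 + s))
√(X + j(-108, -208)) = √(40325 - 208*(-4 - 208)/(-2 - 208)) = √(40325 - 208*(-212)/(-210)) = √(40325 - 208*(-1/210)*(-212)) = √(40325 - 22048/105) = √(4212077/105) = √442268085/105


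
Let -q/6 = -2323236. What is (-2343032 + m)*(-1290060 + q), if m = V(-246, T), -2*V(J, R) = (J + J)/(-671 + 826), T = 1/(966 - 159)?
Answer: -4593863000804184/155 ≈ -2.9638e+13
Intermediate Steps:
q = 13939416 (q = -6*(-2323236) = 13939416)
T = 1/807 ≈ 0.0012392
V(J, R) = -J/155 (V(J, R) = -(J + J)/(2*(-671 + 826)) = -2*J/(2*155) = -J/155)
m = 246/155 (m = -1/155*(-246) = 246/155 ≈ 1.5871)
(-2343032 + m)*(-1290060 + q) = (-2343032 + 246/155)*(-1290060 + 13939416) = -363169714/155*12649356 = -4593863000804184/155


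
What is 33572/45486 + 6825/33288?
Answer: 1789457/1897416 ≈ 0.94310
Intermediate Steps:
33572/45486 + 6825/33288 = 33572*(1/45486) + 6825*(1/33288) = 2398/3249 + 2275/11096 = 1789457/1897416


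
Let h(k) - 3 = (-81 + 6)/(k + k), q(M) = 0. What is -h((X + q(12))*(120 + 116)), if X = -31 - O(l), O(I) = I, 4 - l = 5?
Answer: -2837/944 ≈ -3.0053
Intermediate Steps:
l = -1 (l = 4 - 1*5 = 4 - 5 = -1)
X = -30 (X = -31 - 1*(-1) = -31 + 1 = -30)
h(k) = 3 - 75/(2*k) (h(k) = 3 + (-81 + 6)/(k + k) = 3 - 75*1/(2*k) = 3 - 75/(2*k))
-h((X + q(12))*(120 + 116)) = -(3 - 75*1/((-30 + 0)*(120 + 116))/2) = -(3 - 75/(2*((-30*236)))) = -(3 - 75/2/(-7080)) = -(3 - 75/2*(-1/7080)) = -(3 + 5/944) = -1*2837/944 = -2837/944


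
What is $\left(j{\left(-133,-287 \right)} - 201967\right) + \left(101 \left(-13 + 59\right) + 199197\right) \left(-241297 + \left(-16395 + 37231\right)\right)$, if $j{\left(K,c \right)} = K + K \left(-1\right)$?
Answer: $-44939633590$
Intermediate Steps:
$j{\left(K,c \right)} = 0$ ($j{\left(K,c \right)} = K - K = 0$)
$\left(j{\left(-133,-287 \right)} - 201967\right) + \left(101 \left(-13 + 59\right) + 199197\right) \left(-241297 + \left(-16395 + 37231\right)\right) = \left(0 - 201967\right) + \left(101 \left(-13 + 59\right) + 199197\right) \left(-241297 + \left(-16395 + 37231\right)\right) = -201967 + \left(101 \cdot 46 + 199197\right) \left(-241297 + 20836\right) = -201967 + \left(4646 + 199197\right) \left(-220461\right) = -201967 + 203843 \left(-220461\right) = -201967 - 44939431623 = -44939633590$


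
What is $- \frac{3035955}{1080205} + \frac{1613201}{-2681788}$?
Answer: $- \frac{1976875094749}{579376161308} \approx -3.4121$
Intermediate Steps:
$- \frac{3035955}{1080205} + \frac{1613201}{-2681788} = \left(-3035955\right) \frac{1}{1080205} + 1613201 \left(- \frac{1}{2681788}\right) = - \frac{607191}{216041} - \frac{1613201}{2681788} = - \frac{1976875094749}{579376161308}$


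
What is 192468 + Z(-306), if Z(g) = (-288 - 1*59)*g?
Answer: 298650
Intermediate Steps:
Z(g) = -347*g (Z(g) = (-288 - 59)*g = -347*g)
192468 + Z(-306) = 192468 - 347*(-306) = 192468 + 106182 = 298650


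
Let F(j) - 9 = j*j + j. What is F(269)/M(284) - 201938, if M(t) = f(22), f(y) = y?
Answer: -4369997/22 ≈ -1.9864e+5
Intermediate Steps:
F(j) = 9 + j + j² (F(j) = 9 + (j*j + j) = 9 + (j² + j) = 9 + (j + j²) = 9 + j + j²)
M(t) = 22
F(269)/M(284) - 201938 = (9 + 269 + 269²)/22 - 201938 = (9 + 269 + 72361)*(1/22) - 201938 = 72639*(1/22) - 201938 = 72639/22 - 201938 = -4369997/22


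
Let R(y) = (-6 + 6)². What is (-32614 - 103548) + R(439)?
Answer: -136162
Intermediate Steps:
R(y) = 0 (R(y) = 0² = 0)
(-32614 - 103548) + R(439) = (-32614 - 103548) + 0 = -136162 + 0 = -136162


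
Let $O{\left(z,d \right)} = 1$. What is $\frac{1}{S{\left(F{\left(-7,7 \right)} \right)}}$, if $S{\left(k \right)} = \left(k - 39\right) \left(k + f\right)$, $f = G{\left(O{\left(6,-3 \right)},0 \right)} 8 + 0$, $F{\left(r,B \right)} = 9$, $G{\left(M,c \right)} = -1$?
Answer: $- \frac{1}{30} \approx -0.033333$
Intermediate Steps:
$f = -8$ ($f = \left(-1\right) 8 + 0 = -8 + 0 = -8$)
$S{\left(k \right)} = \left(-39 + k\right) \left(-8 + k\right)$ ($S{\left(k \right)} = \left(k - 39\right) \left(k - 8\right) = \left(k + \left(-98 + 59\right)\right) \left(-8 + k\right) = \left(k - 39\right) \left(-8 + k\right) = \left(-39 + k\right) \left(-8 + k\right)$)
$\frac{1}{S{\left(F{\left(-7,7 \right)} \right)}} = \frac{1}{312 + 9^{2} - 423} = \frac{1}{312 + 81 - 423} = \frac{1}{-30} = - \frac{1}{30}$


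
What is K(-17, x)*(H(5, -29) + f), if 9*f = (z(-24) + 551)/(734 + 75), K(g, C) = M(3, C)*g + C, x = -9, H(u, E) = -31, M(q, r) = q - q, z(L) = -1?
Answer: 225161/809 ≈ 278.32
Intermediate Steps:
M(q, r) = 0
K(g, C) = C (K(g, C) = 0*g + C = 0 + C = C)
f = 550/7281 (f = ((-1 + 551)/(734 + 75))/9 = (550/809)/9 = (550*(1/809))/9 = (⅑)*(550/809) = 550/7281 ≈ 0.075539)
K(-17, x)*(H(5, -29) + f) = -9*(-31 + 550/7281) = -9*(-225161/7281) = 225161/809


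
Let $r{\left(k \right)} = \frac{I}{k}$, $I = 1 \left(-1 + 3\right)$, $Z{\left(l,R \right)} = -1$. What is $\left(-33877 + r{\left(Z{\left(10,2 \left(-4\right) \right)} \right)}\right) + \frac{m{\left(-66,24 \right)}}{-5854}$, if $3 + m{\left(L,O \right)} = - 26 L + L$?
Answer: $- \frac{198329313}{5854} \approx -33879.0$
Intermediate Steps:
$m{\left(L,O \right)} = -3 - 25 L$ ($m{\left(L,O \right)} = -3 + \left(- 26 L + L\right) = -3 - 25 L$)
$I = 2$ ($I = 1 \cdot 2 = 2$)
$r{\left(k \right)} = \frac{2}{k}$
$\left(-33877 + r{\left(Z{\left(10,2 \left(-4\right) \right)} \right)}\right) + \frac{m{\left(-66,24 \right)}}{-5854} = \left(-33877 + \frac{2}{-1}\right) + \frac{-3 - -1650}{-5854} = \left(-33877 + 2 \left(-1\right)\right) + \left(-3 + 1650\right) \left(- \frac{1}{5854}\right) = \left(-33877 - 2\right) + 1647 \left(- \frac{1}{5854}\right) = -33879 - \frac{1647}{5854} = - \frac{198329313}{5854}$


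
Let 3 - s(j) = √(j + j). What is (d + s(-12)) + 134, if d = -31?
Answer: 106 - 2*I*√6 ≈ 106.0 - 4.899*I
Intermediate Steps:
s(j) = 3 - √2*√j (s(j) = 3 - √(j + j) = 3 - √(2*j) = 3 - √2*√j)
(d + s(-12)) + 134 = (-31 + (3 - √2*√(-12))) + 134 = (-31 + (3 - √2*2*I*√3)) + 134 = (-31 + (3 - 2*I*√6)) + 134 = (-28 - 2*I*√6) + 134 = 106 - 2*I*√6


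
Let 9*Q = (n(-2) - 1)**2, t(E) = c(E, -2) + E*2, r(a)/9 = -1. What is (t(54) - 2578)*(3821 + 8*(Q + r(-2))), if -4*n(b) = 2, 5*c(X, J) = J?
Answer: -46332352/5 ≈ -9.2665e+6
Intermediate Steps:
c(X, J) = J/5
r(a) = -9 (r(a) = 9*(-1) = -9)
t(E) = -2/5 + 2*E (t(E) = (1/5)*(-2) + E*2 = -2/5 + 2*E)
n(b) = -1/2 (n(b) = -1/4*2 = -1/2)
Q = 1/4 (Q = (-1/2 - 1)**2/9 = (-3/2)**2/9 = (1/9)*(9/4) = 1/4 ≈ 0.25000)
(t(54) - 2578)*(3821 + 8*(Q + r(-2))) = ((-2/5 + 2*54) - 2578)*(3821 + 8*(1/4 - 9)) = ((-2/5 + 108) - 2578)*(3821 + 8*(-35/4)) = (538/5 - 2578)*(3821 - 70) = -12352/5*3751 = -46332352/5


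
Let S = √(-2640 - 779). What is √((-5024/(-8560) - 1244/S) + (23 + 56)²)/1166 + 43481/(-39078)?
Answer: -43481/39078 + √(20883379860633615 + 1217382474100*I*√3419)/2132806390 ≈ -1.0449 + 0.00011548*I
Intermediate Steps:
S = I*√3419 (S = √(-3419) = I*√3419 ≈ 58.472*I)
√((-5024/(-8560) - 1244/S) + (23 + 56)²)/1166 + 43481/(-39078) = √((-5024/(-8560) - 1244*(-I*√3419/3419)) + (23 + 56)²)/1166 + 43481/(-39078) = √((-5024*(-1/8560) - (-1244)*I*√3419/3419) + 79²)*(1/1166) + 43481*(-1/39078) = √((314/535 + 1244*I*√3419/3419) + 6241)*(1/1166) - 43481/39078 = √(3339249/535 + 1244*I*√3419/3419)*(1/1166) - 43481/39078 = √(3339249/535 + 1244*I*√3419/3419)/1166 - 43481/39078 = -43481/39078 + √(3339249/535 + 1244*I*√3419/3419)/1166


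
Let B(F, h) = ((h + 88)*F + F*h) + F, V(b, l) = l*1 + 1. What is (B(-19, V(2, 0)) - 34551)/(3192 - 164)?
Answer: -9070/757 ≈ -11.982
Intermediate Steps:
V(b, l) = 1 + l (V(b, l) = l + 1 = 1 + l)
B(F, h) = F + F*h + F*(88 + h) (B(F, h) = ((88 + h)*F + F*h) + F = (F*(88 + h) + F*h) + F = (F*h + F*(88 + h)) + F = F + F*h + F*(88 + h))
(B(-19, V(2, 0)) - 34551)/(3192 - 164) = (-19*(89 + 2*(1 + 0)) - 34551)/(3192 - 164) = (-19*(89 + 2*1) - 34551)/3028 = (-19*(89 + 2) - 34551)*(1/3028) = (-19*91 - 34551)*(1/3028) = (-1729 - 34551)*(1/3028) = -36280*1/3028 = -9070/757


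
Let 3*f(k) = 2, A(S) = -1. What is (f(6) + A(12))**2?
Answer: 1/9 ≈ 0.11111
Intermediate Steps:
f(k) = 2/3 (f(k) = (1/3)*2 = 2/3)
(f(6) + A(12))**2 = (2/3 - 1)**2 = (-1/3)**2 = 1/9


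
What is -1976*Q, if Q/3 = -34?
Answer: 201552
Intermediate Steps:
Q = -102 (Q = 3*(-34) = -102)
-1976*Q = -1976*(-102) = 201552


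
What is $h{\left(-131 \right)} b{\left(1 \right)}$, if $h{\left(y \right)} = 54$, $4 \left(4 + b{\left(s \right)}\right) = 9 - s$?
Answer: $-108$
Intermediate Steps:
$b{\left(s \right)} = - \frac{7}{4} - \frac{s}{4}$ ($b{\left(s \right)} = -4 + \frac{9 - s}{4} = -4 - \left(- \frac{9}{4} + \frac{s}{4}\right) = - \frac{7}{4} - \frac{s}{4}$)
$h{\left(-131 \right)} b{\left(1 \right)} = 54 \left(- \frac{7}{4} - \frac{1}{4}\right) = 54 \left(-2\right) = -108$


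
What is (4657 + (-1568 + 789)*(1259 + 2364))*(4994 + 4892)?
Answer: -27855386760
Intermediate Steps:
(4657 + (-1568 + 789)*(1259 + 2364))*(4994 + 4892) = (4657 - 779*3623)*9886 = (4657 - 2822317)*9886 = -2817660*9886 = -27855386760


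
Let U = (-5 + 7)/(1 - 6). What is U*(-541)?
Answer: 1082/5 ≈ 216.40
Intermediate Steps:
U = -2/5 (U = 2/(-5) = 2*(-1/5) = -2/5 ≈ -0.40000)
U*(-541) = -2/5*(-541) = 1082/5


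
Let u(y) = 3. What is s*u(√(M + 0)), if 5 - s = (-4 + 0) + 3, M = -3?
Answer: 18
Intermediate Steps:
s = 6 (s = 5 - ((-4 + 0) + 3) = 5 - (-4 + 3) = 5 - 1*(-1) = 5 + 1 = 6)
s*u(√(M + 0)) = 6*3 = 18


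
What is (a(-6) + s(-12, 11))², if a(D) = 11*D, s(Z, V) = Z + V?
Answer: 4489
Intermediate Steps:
s(Z, V) = V + Z
(a(-6) + s(-12, 11))² = (11*(-6) + (11 - 12))² = (-66 - 1)² = (-67)² = 4489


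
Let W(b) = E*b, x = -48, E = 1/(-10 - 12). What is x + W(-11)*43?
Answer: -53/2 ≈ -26.500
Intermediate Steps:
E = -1/22 (E = 1/(-22) = -1/22 ≈ -0.045455)
W(b) = -b/22
x + W(-11)*43 = -48 - 1/22*(-11)*43 = -48 + (1/2)*43 = -48 + 43/2 = -53/2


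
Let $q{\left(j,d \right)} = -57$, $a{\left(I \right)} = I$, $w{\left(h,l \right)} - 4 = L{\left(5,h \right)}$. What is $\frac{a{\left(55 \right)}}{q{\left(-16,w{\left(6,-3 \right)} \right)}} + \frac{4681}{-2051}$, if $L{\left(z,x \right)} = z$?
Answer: $- \frac{379622}{116907} \approx -3.2472$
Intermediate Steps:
$w{\left(h,l \right)} = 9$ ($w{\left(h,l \right)} = 4 + 5 = 9$)
$\frac{a{\left(55 \right)}}{q{\left(-16,w{\left(6,-3 \right)} \right)}} + \frac{4681}{-2051} = \frac{55}{-57} + \frac{4681}{-2051} = 55 \left(- \frac{1}{57}\right) + 4681 \left(- \frac{1}{2051}\right) = - \frac{55}{57} - \frac{4681}{2051} = - \frac{379622}{116907}$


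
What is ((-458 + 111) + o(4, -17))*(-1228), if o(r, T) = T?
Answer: 446992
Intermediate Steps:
((-458 + 111) + o(4, -17))*(-1228) = ((-458 + 111) - 17)*(-1228) = (-347 - 17)*(-1228) = -364*(-1228) = 446992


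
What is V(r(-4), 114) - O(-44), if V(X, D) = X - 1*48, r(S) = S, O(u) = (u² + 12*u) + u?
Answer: -1416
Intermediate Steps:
O(u) = u² + 13*u
V(X, D) = -48 + X (V(X, D) = X - 48 = -48 + X)
V(r(-4), 114) - O(-44) = (-48 - 4) - (-44)*(13 - 44) = -52 - (-44)*(-31) = -52 - 1*1364 = -52 - 1364 = -1416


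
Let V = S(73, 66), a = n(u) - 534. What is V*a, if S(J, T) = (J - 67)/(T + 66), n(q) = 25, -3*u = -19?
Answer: -509/22 ≈ -23.136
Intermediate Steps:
u = 19/3 (u = -⅓*(-19) = 19/3 ≈ 6.3333)
S(J, T) = (-67 + J)/(66 + T)
a = -509 (a = 25 - 534 = -509)
V = 1/22 (V = (-67 + 73)/(66 + 66) = 6/132 = (1/132)*6 = 1/22 ≈ 0.045455)
V*a = (1/22)*(-509) = -509/22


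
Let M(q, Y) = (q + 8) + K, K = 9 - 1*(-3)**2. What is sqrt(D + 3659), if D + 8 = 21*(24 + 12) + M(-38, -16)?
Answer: sqrt(4377) ≈ 66.159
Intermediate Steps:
K = 0 (K = 9 - 1*9 = 9 - 9 = 0)
M(q, Y) = 8 + q (M(q, Y) = (q + 8) + 0 = (8 + q) + 0 = 8 + q)
D = 718 (D = -8 + (21*(24 + 12) + (8 - 38)) = -8 + (21*36 - 30) = -8 + (756 - 30) = -8 + 726 = 718)
sqrt(D + 3659) = sqrt(718 + 3659) = sqrt(4377)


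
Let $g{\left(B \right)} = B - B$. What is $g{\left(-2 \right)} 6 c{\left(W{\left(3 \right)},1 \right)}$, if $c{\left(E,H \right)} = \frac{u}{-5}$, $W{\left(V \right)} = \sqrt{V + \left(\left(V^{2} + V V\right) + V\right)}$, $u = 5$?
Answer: $0$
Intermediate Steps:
$W{\left(V \right)} = \sqrt{2 V + 2 V^{2}}$ ($W{\left(V \right)} = \sqrt{V + \left(\left(V^{2} + V^{2}\right) + V\right)} = \sqrt{V + \left(2 V^{2} + V\right)} = \sqrt{V + \left(V + 2 V^{2}\right)} = \sqrt{2 V + 2 V^{2}}$)
$c{\left(E,H \right)} = -1$ ($c{\left(E,H \right)} = \frac{5}{-5} = 5 \left(- \frac{1}{5}\right) = -1$)
$g{\left(B \right)} = 0$
$g{\left(-2 \right)} 6 c{\left(W{\left(3 \right)},1 \right)} = 0 \cdot 6 \left(-1\right) = 0 \left(-1\right) = 0$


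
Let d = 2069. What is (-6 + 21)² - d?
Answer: -1844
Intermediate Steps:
(-6 + 21)² - d = (-6 + 21)² - 1*2069 = 15² - 2069 = 225 - 2069 = -1844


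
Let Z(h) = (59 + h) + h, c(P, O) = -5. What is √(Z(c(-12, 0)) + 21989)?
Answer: √22038 ≈ 148.45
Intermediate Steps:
Z(h) = 59 + 2*h
√(Z(c(-12, 0)) + 21989) = √((59 + 2*(-5)) + 21989) = √((59 - 10) + 21989) = √(49 + 21989) = √22038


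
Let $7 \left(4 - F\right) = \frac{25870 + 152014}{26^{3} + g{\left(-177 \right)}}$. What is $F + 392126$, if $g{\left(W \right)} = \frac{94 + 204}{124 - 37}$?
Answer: $\frac{299862666228}{764705} \approx 3.9213 \cdot 10^{5}$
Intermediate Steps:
$g{\left(W \right)} = \frac{298}{87}$
$F = \frac{1953398}{764705}$ ($F = 4 - \frac{\left(25870 + 152014\right) \frac{1}{26^{3} + \frac{298}{87}}}{7} = 4 - \frac{177884 \frac{1}{17576 + \frac{298}{87}}}{7} = 4 - \frac{177884 \frac{1}{\frac{1529410}{87}}}{7} = 4 - \frac{177884 \cdot \frac{87}{1529410}}{7} = 4 - \frac{1105422}{764705} = \frac{1953398}{764705} \approx 2.5544$)
$F + 392126 = \frac{1953398}{764705} + 392126 = \frac{299862666228}{764705}$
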